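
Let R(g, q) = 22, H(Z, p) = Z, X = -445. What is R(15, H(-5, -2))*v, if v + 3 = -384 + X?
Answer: -18304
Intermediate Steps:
v = -832 (v = -3 + (-384 - 445) = -3 - 829 = -832)
R(15, H(-5, -2))*v = 22*(-832) = -18304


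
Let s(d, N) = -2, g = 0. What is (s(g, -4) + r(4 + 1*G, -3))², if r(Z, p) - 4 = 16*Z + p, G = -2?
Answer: 961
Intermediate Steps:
r(Z, p) = 4 + p + 16*Z (r(Z, p) = 4 + (16*Z + p) = 4 + (p + 16*Z) = 4 + p + 16*Z)
(s(g, -4) + r(4 + 1*G, -3))² = (-2 + (4 - 3 + 16*(4 + 1*(-2))))² = (-2 + (4 - 3 + 16*(4 - 2)))² = (-2 + (4 - 3 + 16*2))² = (-2 + (4 - 3 + 32))² = (-2 + 33)² = 31² = 961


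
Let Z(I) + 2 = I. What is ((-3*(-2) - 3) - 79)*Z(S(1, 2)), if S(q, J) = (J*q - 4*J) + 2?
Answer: 456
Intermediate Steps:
S(q, J) = 2 - 4*J + J*q (S(q, J) = (-4*J + J*q) + 2 = 2 - 4*J + J*q)
Z(I) = -2 + I
((-3*(-2) - 3) - 79)*Z(S(1, 2)) = ((-3*(-2) - 3) - 79)*(-2 + (2 - 4*2 + 2*1)) = ((6 - 3) - 79)*(-2 + (2 - 8 + 2)) = (3 - 79)*(-2 - 4) = -76*(-6) = 456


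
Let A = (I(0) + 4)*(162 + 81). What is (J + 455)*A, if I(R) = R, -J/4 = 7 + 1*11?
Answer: 372276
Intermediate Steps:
J = -72 (J = -4*(7 + 1*11) = -4*(7 + 11) = -4*18 = -72)
A = 972 (A = (0 + 4)*(162 + 81) = 4*243 = 972)
(J + 455)*A = (-72 + 455)*972 = 383*972 = 372276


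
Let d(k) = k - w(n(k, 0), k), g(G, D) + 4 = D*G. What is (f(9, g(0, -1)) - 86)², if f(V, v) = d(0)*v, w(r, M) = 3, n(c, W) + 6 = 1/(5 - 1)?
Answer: 5476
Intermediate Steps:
g(G, D) = -4 + D*G
n(c, W) = -23/4 (n(c, W) = -6 + 1/(5 - 1) = -6 + 1/4 = -6 + ¼ = -23/4)
d(k) = -3 + k (d(k) = k - 1*3 = k - 3 = -3 + k)
f(V, v) = -3*v (f(V, v) = (-3 + 0)*v = -3*v)
(f(9, g(0, -1)) - 86)² = (-3*(-4 - 1*0) - 86)² = (-3*(-4 + 0) - 86)² = (-3*(-4) - 86)² = (12 - 86)² = (-74)² = 5476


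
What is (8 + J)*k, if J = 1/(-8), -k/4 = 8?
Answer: -252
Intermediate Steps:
k = -32 (k = -4*8 = -32)
J = -⅛ ≈ -0.12500
(8 + J)*k = (8 - ⅛)*(-32) = (63/8)*(-32) = -252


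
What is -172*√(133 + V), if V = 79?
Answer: -344*√53 ≈ -2504.4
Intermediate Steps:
-172*√(133 + V) = -172*√(133 + 79) = -344*√53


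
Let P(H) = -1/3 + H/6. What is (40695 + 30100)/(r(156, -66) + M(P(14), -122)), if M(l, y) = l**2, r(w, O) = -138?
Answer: -70795/134 ≈ -528.32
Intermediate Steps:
P(H) = -1/3 + H/6 (P(H) = -1*1/3 + H*(1/6) = -1/3 + H/6)
(40695 + 30100)/(r(156, -66) + M(P(14), -122)) = (40695 + 30100)/(-138 + (-1/3 + (1/6)*14)**2) = 70795/(-138 + (-1/3 + 7/3)**2) = 70795/(-138 + 2**2) = 70795/(-138 + 4) = 70795/(-134) = 70795*(-1/134) = -70795/134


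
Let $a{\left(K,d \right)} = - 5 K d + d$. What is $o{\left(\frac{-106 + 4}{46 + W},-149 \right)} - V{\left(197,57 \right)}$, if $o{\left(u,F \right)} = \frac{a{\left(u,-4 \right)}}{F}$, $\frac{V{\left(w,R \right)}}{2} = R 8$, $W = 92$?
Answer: $- \frac{3124992}{3427} \approx -911.87$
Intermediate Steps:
$V{\left(w,R \right)} = 16 R$ ($V{\left(w,R \right)} = 2 R 8 = 2 \cdot 8 R = 16 R$)
$a{\left(K,d \right)} = d - 5 K d$ ($a{\left(K,d \right)} = - 5 K d + d = d - 5 K d$)
$o{\left(u,F \right)} = \frac{-4 + 20 u}{F}$ ($o{\left(u,F \right)} = \frac{\left(-4\right) \left(1 - 5 u\right)}{F} = \frac{-4 + 20 u}{F}$)
$o{\left(\frac{-106 + 4}{46 + W},-149 \right)} - V{\left(197,57 \right)} = \frac{4 \left(-1 + 5 \frac{-106 + 4}{46 + 92}\right)}{-149} - 16 \cdot 57 = 4 \left(- \frac{1}{149}\right) \left(-1 + 5 \left(- \frac{102}{138}\right)\right) - 912 = 4 \left(- \frac{1}{149}\right) \left(-1 + 5 \left(\left(-102\right) \frac{1}{138}\right)\right) - 912 = 4 \left(- \frac{1}{149}\right) \left(-1 + 5 \left(- \frac{17}{23}\right)\right) - 912 = 4 \left(- \frac{1}{149}\right) \left(-1 - \frac{85}{23}\right) - 912 = 4 \left(- \frac{1}{149}\right) \left(- \frac{108}{23}\right) - 912 = \frac{432}{3427} - 912 = - \frac{3124992}{3427}$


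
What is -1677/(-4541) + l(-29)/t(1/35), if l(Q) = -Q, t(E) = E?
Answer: 4610792/4541 ≈ 1015.4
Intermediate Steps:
-1677/(-4541) + l(-29)/t(1/35) = -1677/(-4541) + (-1*(-29))/(1/35) = -1677*(-1/4541) + 29/(1/35) = 1677/4541 + 29*35 = 1677/4541 + 1015 = 4610792/4541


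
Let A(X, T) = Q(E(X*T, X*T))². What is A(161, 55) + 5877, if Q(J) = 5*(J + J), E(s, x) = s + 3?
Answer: 7846422277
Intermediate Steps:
E(s, x) = 3 + s
Q(J) = 10*J (Q(J) = 5*(2*J) = 10*J)
A(X, T) = (30 + 10*T*X)² (A(X, T) = (10*(3 + X*T))² = (10*(3 + T*X))² = (30 + 10*T*X)²)
A(161, 55) + 5877 = 100*(3 + 55*161)² + 5877 = 100*(3 + 8855)² + 5877 = 100*8858² + 5877 = 100*78464164 + 5877 = 7846416400 + 5877 = 7846422277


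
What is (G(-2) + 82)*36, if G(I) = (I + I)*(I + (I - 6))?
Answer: 4392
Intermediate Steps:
G(I) = 2*I*(-6 + 2*I) (G(I) = (2*I)*(I + (-6 + I)) = (2*I)*(-6 + 2*I) = 2*I*(-6 + 2*I))
(G(-2) + 82)*36 = (4*(-2)*(-3 - 2) + 82)*36 = (4*(-2)*(-5) + 82)*36 = (40 + 82)*36 = 122*36 = 4392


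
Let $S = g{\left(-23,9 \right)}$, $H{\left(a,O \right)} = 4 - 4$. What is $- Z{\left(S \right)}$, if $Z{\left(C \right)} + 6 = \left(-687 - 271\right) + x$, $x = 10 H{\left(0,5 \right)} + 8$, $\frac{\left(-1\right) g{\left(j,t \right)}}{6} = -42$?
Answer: $956$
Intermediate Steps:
$H{\left(a,O \right)} = 0$
$g{\left(j,t \right)} = 252$ ($g{\left(j,t \right)} = \left(-6\right) \left(-42\right) = 252$)
$x = 8$ ($x = 10 \cdot 0 + 8 = 0 + 8 = 8$)
$S = 252$
$Z{\left(C \right)} = -956$ ($Z{\left(C \right)} = -6 + \left(\left(-687 - 271\right) + 8\right) = -6 + \left(-958 + 8\right) = -6 - 950 = -956$)
$- Z{\left(S \right)} = \left(-1\right) \left(-956\right) = 956$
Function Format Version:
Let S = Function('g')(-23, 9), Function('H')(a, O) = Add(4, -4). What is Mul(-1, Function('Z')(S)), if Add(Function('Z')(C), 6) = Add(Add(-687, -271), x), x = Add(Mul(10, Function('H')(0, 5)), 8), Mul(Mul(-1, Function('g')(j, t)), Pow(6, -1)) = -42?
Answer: 956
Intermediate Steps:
Function('H')(a, O) = 0
Function('g')(j, t) = 252 (Function('g')(j, t) = Mul(-6, -42) = 252)
x = 8 (x = Add(Mul(10, 0), 8) = Add(0, 8) = 8)
S = 252
Function('Z')(C) = -956 (Function('Z')(C) = Add(-6, Add(Add(-687, -271), 8)) = Add(-6, Add(-958, 8)) = Add(-6, -950) = -956)
Mul(-1, Function('Z')(S)) = Mul(-1, -956) = 956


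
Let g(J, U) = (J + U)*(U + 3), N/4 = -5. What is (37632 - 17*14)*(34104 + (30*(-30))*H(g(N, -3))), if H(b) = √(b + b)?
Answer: 1275284976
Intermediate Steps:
N = -20 (N = 4*(-5) = -20)
g(J, U) = (3 + U)*(J + U) (g(J, U) = (J + U)*(3 + U) = (3 + U)*(J + U))
H(b) = √2*√b (H(b) = √(2*b) = √2*√b)
(37632 - 17*14)*(34104 + (30*(-30))*H(g(N, -3))) = (37632 - 17*14)*(34104 + (30*(-30))*(√2*√((-3)² + 3*(-20) + 3*(-3) - 20*(-3)))) = (37632 - 238)*(34104 - 900*√2*√(9 - 60 - 9 + 60)) = 37394*(34104 - 900*√2*√0) = 37394*(34104 - 900*√2*0) = 37394*(34104 - 900*0) = 37394*(34104 + 0) = 37394*34104 = 1275284976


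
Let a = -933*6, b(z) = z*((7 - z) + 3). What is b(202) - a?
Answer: -33186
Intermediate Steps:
b(z) = z*(10 - z)
a = -5598
b(202) - a = 202*(10 - 1*202) - 1*(-5598) = 202*(10 - 202) + 5598 = 202*(-192) + 5598 = -38784 + 5598 = -33186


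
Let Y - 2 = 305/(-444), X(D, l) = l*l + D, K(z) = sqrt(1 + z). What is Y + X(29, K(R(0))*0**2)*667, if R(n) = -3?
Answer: 8588875/444 ≈ 19344.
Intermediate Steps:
X(D, l) = D + l**2 (X(D, l) = l**2 + D = D + l**2)
Y = 583/444 (Y = 2 + 305/(-444) = 2 + 305*(-1/444) = 2 - 305/444 = 583/444 ≈ 1.3131)
Y + X(29, K(R(0))*0**2)*667 = 583/444 + (29 + (sqrt(1 - 3)*0**2)**2)*667 = 583/444 + (29 + (sqrt(-2)*0)**2)*667 = 583/444 + (29 + ((I*sqrt(2))*0)**2)*667 = 583/444 + (29 + 0**2)*667 = 583/444 + (29 + 0)*667 = 583/444 + 29*667 = 583/444 + 19343 = 8588875/444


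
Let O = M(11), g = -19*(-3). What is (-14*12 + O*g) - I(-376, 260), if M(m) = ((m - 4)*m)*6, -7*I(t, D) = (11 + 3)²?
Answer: 26194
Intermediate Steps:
g = 57
I(t, D) = -28 (I(t, D) = -(11 + 3)²/7 = -⅐*14² = -⅐*196 = -28)
M(m) = 6*m*(-4 + m) (M(m) = ((-4 + m)*m)*6 = (m*(-4 + m))*6 = 6*m*(-4 + m))
O = 462 (O = 6*11*(-4 + 11) = 6*11*7 = 462)
(-14*12 + O*g) - I(-376, 260) = (-14*12 + 462*57) - 1*(-28) = (-168 + 26334) + 28 = 26166 + 28 = 26194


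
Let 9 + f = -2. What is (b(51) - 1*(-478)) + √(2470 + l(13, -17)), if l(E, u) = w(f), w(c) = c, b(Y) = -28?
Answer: 450 + √2459 ≈ 499.59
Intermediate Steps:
f = -11 (f = -9 - 2 = -11)
l(E, u) = -11
(b(51) - 1*(-478)) + √(2470 + l(13, -17)) = (-28 - 1*(-478)) + √(2470 - 11) = (-28 + 478) + √2459 = 450 + √2459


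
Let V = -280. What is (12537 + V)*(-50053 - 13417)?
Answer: -777951790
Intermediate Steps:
(12537 + V)*(-50053 - 13417) = (12537 - 280)*(-50053 - 13417) = 12257*(-63470) = -777951790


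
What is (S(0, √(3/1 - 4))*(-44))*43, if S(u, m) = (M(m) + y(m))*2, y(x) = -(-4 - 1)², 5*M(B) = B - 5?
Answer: 98384 - 3784*I/5 ≈ 98384.0 - 756.8*I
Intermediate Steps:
M(B) = -1 + B/5 (M(B) = (B - 5)/5 = (-5 + B)/5 = -1 + B/5)
y(x) = -25 (y(x) = -1*(-5)² = -1*25 = -25)
S(u, m) = -52 + 2*m/5 (S(u, m) = ((-1 + m/5) - 25)*2 = (-26 + m/5)*2 = -52 + 2*m/5)
(S(0, √(3/1 - 4))*(-44))*43 = ((-52 + 2*√(3/1 - 4)/5)*(-44))*43 = ((-52 + 2*√(3*1 - 4)/5)*(-44))*43 = ((-52 + 2*√(3 - 4)/5)*(-44))*43 = ((-52 + 2*√(-1)/5)*(-44))*43 = ((-52 + 2*I/5)*(-44))*43 = (2288 - 88*I/5)*43 = 98384 - 3784*I/5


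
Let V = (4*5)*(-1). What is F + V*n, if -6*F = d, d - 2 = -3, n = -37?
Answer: 4441/6 ≈ 740.17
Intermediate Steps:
d = -1 (d = 2 - 3 = -1)
F = ⅙ (F = -⅙*(-1) = ⅙ ≈ 0.16667)
V = -20 (V = 20*(-1) = -20)
F + V*n = ⅙ - 20*(-37) = ⅙ + 740 = 4441/6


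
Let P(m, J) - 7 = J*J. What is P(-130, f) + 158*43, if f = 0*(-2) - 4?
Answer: 6817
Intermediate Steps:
f = -4 (f = 0 - 4 = -4)
P(m, J) = 7 + J² (P(m, J) = 7 + J*J = 7 + J²)
P(-130, f) + 158*43 = (7 + (-4)²) + 158*43 = (7 + 16) + 6794 = 23 + 6794 = 6817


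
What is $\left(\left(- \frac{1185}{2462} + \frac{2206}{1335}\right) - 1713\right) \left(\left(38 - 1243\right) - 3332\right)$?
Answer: $\frac{25526921507581}{3286770} \approx 7.7666 \cdot 10^{6}$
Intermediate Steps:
$\left(\left(- \frac{1185}{2462} + \frac{2206}{1335}\right) - 1713\right) \left(\left(38 - 1243\right) - 3332\right) = \left(\left(\left(-1185\right) \frac{1}{2462} + 2206 \cdot \frac{1}{1335}\right) - 1713\right) \left(-1205 - 3332\right) = \left(\left(- \frac{1185}{2462} + \frac{2206}{1335}\right) - 1713\right) \left(-1205 - 3332\right) = \left(\frac{3849197}{3286770} - 1713\right) \left(-4537\right) = \left(- \frac{5626387813}{3286770}\right) \left(-4537\right) = \frac{25526921507581}{3286770}$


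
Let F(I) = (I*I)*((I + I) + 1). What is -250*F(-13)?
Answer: 1056250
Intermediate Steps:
F(I) = I²*(1 + 2*I) (F(I) = I²*(2*I + 1) = I²*(1 + 2*I))
-250*F(-13) = -250*(-13)²*(1 + 2*(-13)) = -42250*(1 - 26) = -42250*(-25) = -250*(-4225) = 1056250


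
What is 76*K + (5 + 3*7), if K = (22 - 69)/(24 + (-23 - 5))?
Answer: 919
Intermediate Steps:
K = 47/4 (K = -47/(24 - 28) = -47/(-4) = -47*(-¼) = 47/4 ≈ 11.750)
76*K + (5 + 3*7) = 76*(47/4) + (5 + 3*7) = 893 + (5 + 21) = 893 + 26 = 919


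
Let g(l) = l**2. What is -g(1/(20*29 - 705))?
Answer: -1/15625 ≈ -6.4000e-5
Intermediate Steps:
-g(1/(20*29 - 705)) = -(1/(20*29 - 705))**2 = -(1/(580 - 705))**2 = -(1/(-125))**2 = -(-1/125)**2 = -1*1/15625 = -1/15625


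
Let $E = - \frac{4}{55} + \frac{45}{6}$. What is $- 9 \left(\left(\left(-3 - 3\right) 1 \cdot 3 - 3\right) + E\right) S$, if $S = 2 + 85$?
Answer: $\frac{1169019}{110} \approx 10627.0$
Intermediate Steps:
$E = \frac{817}{110}$ ($E = \left(-4\right) \frac{1}{55} + 45 \cdot \frac{1}{6} = - \frac{4}{55} + \frac{15}{2} = \frac{817}{110} \approx 7.4273$)
$S = 87$
$- 9 \left(\left(\left(-3 - 3\right) 1 \cdot 3 - 3\right) + E\right) S = - 9 \left(\left(\left(-3 - 3\right) 1 \cdot 3 - 3\right) + \frac{817}{110}\right) 87 = - 9 \left(\left(\left(-6\right) 1 \cdot 3 - 3\right) + \frac{817}{110}\right) 87 = - 9 \left(\left(\left(-6\right) 3 - 3\right) + \frac{817}{110}\right) 87 = - 9 \left(\left(-18 - 3\right) + \frac{817}{110}\right) 87 = - 9 \left(-21 + \frac{817}{110}\right) 87 = \left(-9\right) \left(- \frac{1493}{110}\right) 87 = \frac{13437}{110} \cdot 87 = \frac{1169019}{110}$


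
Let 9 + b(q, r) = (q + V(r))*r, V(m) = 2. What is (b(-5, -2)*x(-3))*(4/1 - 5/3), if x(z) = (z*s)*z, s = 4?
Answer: -252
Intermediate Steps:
b(q, r) = -9 + r*(2 + q) (b(q, r) = -9 + (q + 2)*r = -9 + (2 + q)*r = -9 + r*(2 + q))
x(z) = 4*z² (x(z) = (z*4)*z = (4*z)*z = 4*z²)
(b(-5, -2)*x(-3))*(4/1 - 5/3) = ((-9 + 2*(-2) - 5*(-2))*(4*(-3)²))*(4/1 - 5/3) = ((-9 - 4 + 10)*(4*9))*(4*1 - 5*⅓) = (-3*36)*(4 - 5/3) = -108*7/3 = -252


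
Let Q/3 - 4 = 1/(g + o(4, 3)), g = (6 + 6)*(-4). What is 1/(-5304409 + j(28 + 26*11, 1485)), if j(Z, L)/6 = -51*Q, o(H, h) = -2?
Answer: -25/132701566 ≈ -1.8839e-7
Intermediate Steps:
g = -48 (g = 12*(-4) = -48)
Q = 597/50 (Q = 12 + 3/(-48 - 2) = 12 + 3/(-50) = 12 + 3*(-1/50) = 12 - 3/50 = 597/50 ≈ 11.940)
j(Z, L) = -91341/25 (j(Z, L) = 6*(-51*597/50) = 6*(-30447/50) = -91341/25)
1/(-5304409 + j(28 + 26*11, 1485)) = 1/(-5304409 - 91341/25) = 1/(-132701566/25) = -25/132701566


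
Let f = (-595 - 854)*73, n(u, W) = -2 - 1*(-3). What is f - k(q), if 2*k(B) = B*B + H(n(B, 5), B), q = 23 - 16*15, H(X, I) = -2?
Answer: -258641/2 ≈ -1.2932e+5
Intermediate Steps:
n(u, W) = 1 (n(u, W) = -2 + 3 = 1)
f = -105777 (f = -1449*73 = -105777)
q = -217 (q = 23 - 240 = -217)
k(B) = -1 + B**2/2 (k(B) = (B*B - 2)/2 = (B**2 - 2)/2 = (-2 + B**2)/2 = -1 + B**2/2)
f - k(q) = -105777 - (-1 + (1/2)*(-217)**2) = -105777 - (-1 + (1/2)*47089) = -105777 - (-1 + 47089/2) = -105777 - 1*47087/2 = -105777 - 47087/2 = -258641/2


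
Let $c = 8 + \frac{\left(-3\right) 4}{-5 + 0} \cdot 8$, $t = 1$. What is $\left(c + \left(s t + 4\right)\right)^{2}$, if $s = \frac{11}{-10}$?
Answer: $\frac{90601}{100} \approx 906.01$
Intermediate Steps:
$s = - \frac{11}{10}$ ($s = 11 \left(- \frac{1}{10}\right) = - \frac{11}{10} \approx -1.1$)
$c = \frac{136}{5}$ ($c = 8 + - \frac{12}{-5} \cdot 8 = 8 + \left(-12\right) \left(- \frac{1}{5}\right) 8 = 8 + \frac{12}{5} \cdot 8 = 8 + \frac{96}{5} = \frac{136}{5} \approx 27.2$)
$\left(c + \left(s t + 4\right)\right)^{2} = \left(\frac{136}{5} + \left(\left(- \frac{11}{10}\right) 1 + 4\right)\right)^{2} = \left(\frac{136}{5} + \left(- \frac{11}{10} + 4\right)\right)^{2} = \left(\frac{136}{5} + \frac{29}{10}\right)^{2} = \left(\frac{301}{10}\right)^{2} = \frac{90601}{100}$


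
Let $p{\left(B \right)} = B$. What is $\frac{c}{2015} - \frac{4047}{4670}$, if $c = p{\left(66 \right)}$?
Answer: $- \frac{1569297}{1882010} \approx -0.83384$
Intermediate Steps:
$c = 66$
$\frac{c}{2015} - \frac{4047}{4670} = \frac{66}{2015} - \frac{4047}{4670} = - \frac{1569297}{1882010}$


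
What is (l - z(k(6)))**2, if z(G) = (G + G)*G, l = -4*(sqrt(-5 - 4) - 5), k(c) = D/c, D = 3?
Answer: 945/4 - 468*I ≈ 236.25 - 468.0*I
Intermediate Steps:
k(c) = 3/c
l = 20 - 12*I (l = -4*(sqrt(-9) - 5) = -4*(3*I - 5) = -4*(-5 + 3*I) = 20 - 12*I ≈ 20.0 - 12.0*I)
z(G) = 2*G**2 (z(G) = (2*G)*G = 2*G**2)
(l - z(k(6)))**2 = ((20 - 12*I) - 2*(3/6)**2)**2 = ((20 - 12*I) - 2*(3*(1/6))**2)**2 = ((20 - 12*I) - 2*(1/2)**2)**2 = ((20 - 12*I) - 2/4)**2 = ((20 - 12*I) - 1*1/2)**2 = ((20 - 12*I) - 1/2)**2 = (39/2 - 12*I)**2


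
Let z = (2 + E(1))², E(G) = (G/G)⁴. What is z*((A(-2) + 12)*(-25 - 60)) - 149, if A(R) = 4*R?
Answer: -3209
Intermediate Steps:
E(G) = 1 (E(G) = 1⁴ = 1)
z = 9 (z = (2 + 1)² = 3² = 9)
z*((A(-2) + 12)*(-25 - 60)) - 149 = 9*((4*(-2) + 12)*(-25 - 60)) - 149 = 9*((-8 + 12)*(-85)) - 149 = 9*(4*(-85)) - 149 = 9*(-340) - 149 = -3060 - 149 = -3209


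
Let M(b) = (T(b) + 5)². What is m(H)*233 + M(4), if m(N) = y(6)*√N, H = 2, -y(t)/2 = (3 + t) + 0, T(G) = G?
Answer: 81 - 4194*√2 ≈ -5850.2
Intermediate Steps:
y(t) = -6 - 2*t (y(t) = -2*((3 + t) + 0) = -2*(3 + t) = -6 - 2*t)
M(b) = (5 + b)² (M(b) = (b + 5)² = (5 + b)²)
m(N) = -18*√N (m(N) = (-6 - 2*6)*√N = (-6 - 12)*√N = -18*√N)
m(H)*233 + M(4) = -18*√2*233 + (5 + 4)² = -4194*√2 + 9² = -4194*√2 + 81 = 81 - 4194*√2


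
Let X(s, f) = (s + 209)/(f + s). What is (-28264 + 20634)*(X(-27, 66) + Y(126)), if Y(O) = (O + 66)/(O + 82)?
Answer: -1663340/39 ≈ -42650.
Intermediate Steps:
Y(O) = (66 + O)/(82 + O)
X(s, f) = (209 + s)/(f + s)
(-28264 + 20634)*(X(-27, 66) + Y(126)) = (-28264 + 20634)*((209 - 27)/(66 - 27) + (66 + 126)/(82 + 126)) = -7630*(182/39 + 192/208) = -7630*((1/39)*182 + (1/208)*192) = -7630*(14/3 + 12/13) = -7630*218/39 = -1663340/39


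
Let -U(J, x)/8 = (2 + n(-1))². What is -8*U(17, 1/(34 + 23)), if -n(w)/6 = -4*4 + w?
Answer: 692224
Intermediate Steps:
n(w) = 96 - 6*w (n(w) = -6*(-4*4 + w) = -6*(-16 + w) = 96 - 6*w)
U(J, x) = -86528 (U(J, x) = -8*(2 + (96 - 6*(-1)))² = -8*(2 + (96 + 6))² = -8*(2 + 102)² = -8*104² = -8*10816 = -86528)
-8*U(17, 1/(34 + 23)) = -8*(-86528) = 692224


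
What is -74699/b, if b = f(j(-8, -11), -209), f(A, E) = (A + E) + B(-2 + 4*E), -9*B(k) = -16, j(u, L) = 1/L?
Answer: 7395201/20524 ≈ 360.32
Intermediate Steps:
B(k) = 16/9 (B(k) = -⅑*(-16) = 16/9)
f(A, E) = 16/9 + A + E (f(A, E) = (A + E) + 16/9 = 16/9 + A + E)
b = -20524/99 (b = 16/9 + 1/(-11) - 209 = 16/9 - 1/11 - 209 = -20524/99 ≈ -207.31)
-74699/b = -74699/(-20524/99) = -74699*(-99/20524) = 7395201/20524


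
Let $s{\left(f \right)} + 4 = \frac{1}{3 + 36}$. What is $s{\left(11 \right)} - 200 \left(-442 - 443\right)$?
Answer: $\frac{6902845}{39} \approx 1.77 \cdot 10^{5}$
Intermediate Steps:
$s{\left(f \right)} = - \frac{155}{39}$ ($s{\left(f \right)} = -4 + \frac{1}{3 + 36} = -4 + \frac{1}{39} = - \frac{155}{39}$)
$s{\left(11 \right)} - 200 \left(-442 - 443\right) = - \frac{155}{39} - 200 \left(-442 - 443\right) = - \frac{155}{39} - -177000 = - \frac{155}{39} + 177000 = \frac{6902845}{39}$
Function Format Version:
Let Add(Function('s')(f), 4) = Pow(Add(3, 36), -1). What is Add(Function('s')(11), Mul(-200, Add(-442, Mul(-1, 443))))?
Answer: Rational(6902845, 39) ≈ 1.7700e+5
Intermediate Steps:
Function('s')(f) = Rational(-155, 39) (Function('s')(f) = Add(-4, Pow(Add(3, 36), -1)) = Add(-4, Pow(39, -1)) = Add(-4, Rational(1, 39)) = Rational(-155, 39))
Add(Function('s')(11), Mul(-200, Add(-442, Mul(-1, 443)))) = Add(Rational(-155, 39), Mul(-200, Add(-442, Mul(-1, 443)))) = Add(Rational(-155, 39), Mul(-200, Add(-442, -443))) = Add(Rational(-155, 39), Mul(-200, -885)) = Add(Rational(-155, 39), 177000) = Rational(6902845, 39)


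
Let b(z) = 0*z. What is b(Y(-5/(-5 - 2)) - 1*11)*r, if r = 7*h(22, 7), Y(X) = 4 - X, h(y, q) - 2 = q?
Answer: 0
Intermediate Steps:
h(y, q) = 2 + q
b(z) = 0
r = 63 (r = 7*(2 + 7) = 7*9 = 63)
b(Y(-5/(-5 - 2)) - 1*11)*r = 0*63 = 0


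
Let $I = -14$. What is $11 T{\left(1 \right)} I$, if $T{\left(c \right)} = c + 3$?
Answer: $-616$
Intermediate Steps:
$T{\left(c \right)} = 3 + c$
$11 T{\left(1 \right)} I = 11 \left(3 + 1\right) \left(-14\right) = 11 \cdot 4 \left(-14\right) = 44 \left(-14\right) = -616$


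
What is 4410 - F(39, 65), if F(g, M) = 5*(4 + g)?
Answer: 4195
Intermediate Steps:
F(g, M) = 20 + 5*g
4410 - F(39, 65) = 4410 - (20 + 5*39) = 4410 - (20 + 195) = 4410 - 1*215 = 4410 - 215 = 4195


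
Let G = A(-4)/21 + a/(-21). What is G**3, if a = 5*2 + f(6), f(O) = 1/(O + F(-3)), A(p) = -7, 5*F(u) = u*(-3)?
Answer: -298077632/549353259 ≈ -0.54260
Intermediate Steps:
F(u) = -3*u/5 (F(u) = (u*(-3))/5 = (-3*u)/5 = -3*u/5)
f(O) = 1/(9/5 + O) (f(O) = 1/(O - 3/5*(-3)) = 1/(O + 9/5) = 1/(9/5 + O))
a = 395/39 (a = 5*2 + 5/(9 + 5*6) = 10 + 5/(9 + 30) = 10 + 5/39 = 395/39 ≈ 10.128)
G = -668/819 (G = -7/21 + (395/39)/(-21) = -7*1/21 + (395/39)*(-1/21) = -1/3 - 395/819 = -668/819 ≈ -0.81563)
G**3 = (-668/819)**3 = -298077632/549353259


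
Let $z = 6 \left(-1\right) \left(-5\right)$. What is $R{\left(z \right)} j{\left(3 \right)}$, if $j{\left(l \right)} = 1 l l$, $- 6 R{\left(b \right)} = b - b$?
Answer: $0$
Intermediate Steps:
$z = 30$ ($z = \left(-6\right) \left(-5\right) = 30$)
$R{\left(b \right)} = 0$ ($R{\left(b \right)} = - \frac{b - b}{6} = \left(- \frac{1}{6}\right) 0 = 0$)
$j{\left(l \right)} = l^{2}$ ($j{\left(l \right)} = l l = l^{2}$)
$R{\left(z \right)} j{\left(3 \right)} = 0 \cdot 3^{2} = 0 \cdot 9 = 0$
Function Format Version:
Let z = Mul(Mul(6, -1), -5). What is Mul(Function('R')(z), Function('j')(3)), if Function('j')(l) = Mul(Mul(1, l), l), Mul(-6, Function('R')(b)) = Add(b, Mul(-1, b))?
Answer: 0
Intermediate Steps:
z = 30 (z = Mul(-6, -5) = 30)
Function('R')(b) = 0 (Function('R')(b) = Mul(Rational(-1, 6), Add(b, Mul(-1, b))) = Mul(Rational(-1, 6), 0) = 0)
Function('j')(l) = Pow(l, 2) (Function('j')(l) = Mul(l, l) = Pow(l, 2))
Mul(Function('R')(z), Function('j')(3)) = Mul(0, Pow(3, 2)) = Mul(0, 9) = 0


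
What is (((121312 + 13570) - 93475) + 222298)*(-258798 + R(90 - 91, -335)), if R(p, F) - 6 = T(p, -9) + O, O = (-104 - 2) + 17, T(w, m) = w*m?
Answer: -68265840760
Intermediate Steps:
T(w, m) = m*w
O = -89 (O = -106 + 17 = -89)
R(p, F) = -83 - 9*p (R(p, F) = 6 + (-9*p - 89) = 6 + (-89 - 9*p) = -83 - 9*p)
(((121312 + 13570) - 93475) + 222298)*(-258798 + R(90 - 91, -335)) = (((121312 + 13570) - 93475) + 222298)*(-258798 + (-83 - 9*(90 - 91))) = ((134882 - 93475) + 222298)*(-258798 + (-83 - 9*(-1))) = (41407 + 222298)*(-258798 + (-83 + 9)) = 263705*(-258798 - 74) = 263705*(-258872) = -68265840760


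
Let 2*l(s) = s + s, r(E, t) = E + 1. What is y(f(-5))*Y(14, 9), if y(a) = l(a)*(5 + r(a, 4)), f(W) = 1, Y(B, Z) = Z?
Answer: 63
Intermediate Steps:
r(E, t) = 1 + E
l(s) = s (l(s) = (s + s)/2 = (2*s)/2 = s)
y(a) = a*(6 + a) (y(a) = a*(5 + (1 + a)) = a*(6 + a))
y(f(-5))*Y(14, 9) = (1*(6 + 1))*9 = (1*7)*9 = 7*9 = 63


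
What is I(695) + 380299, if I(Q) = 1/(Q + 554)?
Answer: 474993452/1249 ≈ 3.8030e+5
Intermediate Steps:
I(Q) = 1/(554 + Q)
I(695) + 380299 = 1/(554 + 695) + 380299 = 1/1249 + 380299 = 474993452/1249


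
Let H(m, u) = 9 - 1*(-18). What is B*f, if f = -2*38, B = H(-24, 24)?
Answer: -2052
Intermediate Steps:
H(m, u) = 27 (H(m, u) = 9 + 18 = 27)
B = 27
f = -76
B*f = 27*(-76) = -2052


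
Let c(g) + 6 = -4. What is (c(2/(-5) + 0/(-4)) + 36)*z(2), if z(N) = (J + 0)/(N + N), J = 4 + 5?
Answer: 117/2 ≈ 58.500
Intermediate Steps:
J = 9
z(N) = 9/(2*N) (z(N) = (9 + 0)/(N + N) = 9/((2*N)) = 9*(1/(2*N)) = 9/(2*N))
c(g) = -10 (c(g) = -6 - 4 = -10)
(c(2/(-5) + 0/(-4)) + 36)*z(2) = (-10 + 36)*((9/2)/2) = 26*((9/2)*(½)) = 26*(9/4) = 117/2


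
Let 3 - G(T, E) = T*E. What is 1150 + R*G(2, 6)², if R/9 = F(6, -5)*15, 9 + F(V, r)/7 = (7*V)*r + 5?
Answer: -16379480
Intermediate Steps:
F(V, r) = -28 + 49*V*r (F(V, r) = -63 + 7*((7*V)*r + 5) = -63 + 7*(7*V*r + 5) = -63 + 7*(5 + 7*V*r) = -63 + (35 + 49*V*r) = -28 + 49*V*r)
G(T, E) = 3 - E*T (G(T, E) = 3 - T*E = 3 - E*T)
R = -202230 (R = 9*((-28 + 49*6*(-5))*15) = 9*((-28 - 1470)*15) = 9*(-1498*15) = 9*(-22470) = -202230)
1150 + R*G(2, 6)² = 1150 - 202230*(3 - 1*6*2)² = 1150 - 202230*(3 - 12)² = 1150 - 202230*(-9)² = 1150 - 202230*81 = 1150 - 16380630 = -16379480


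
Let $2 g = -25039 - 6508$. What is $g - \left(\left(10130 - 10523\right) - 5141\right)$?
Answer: $- \frac{20479}{2} \approx -10240.0$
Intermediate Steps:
$g = - \frac{31547}{2}$ ($g = \frac{-25039 - 6508}{2} = \frac{1}{2} \left(-31547\right) = - \frac{31547}{2} \approx -15774.0$)
$g - \left(\left(10130 - 10523\right) - 5141\right) = - \frac{31547}{2} - \left(\left(10130 - 10523\right) - 5141\right) = - \frac{31547}{2} - \left(-393 - 5141\right) = - \frac{31547}{2} - -5534 = - \frac{31547}{2} + 5534 = - \frac{20479}{2}$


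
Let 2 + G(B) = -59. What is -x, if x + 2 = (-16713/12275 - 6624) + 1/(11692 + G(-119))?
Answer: 946191875278/142770525 ≈ 6627.4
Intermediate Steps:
G(B) = -61 (G(B) = -2 - 59 = -61)
x = -946191875278/142770525 (x = -2 + ((-16713/12275 - 6624) + 1/(11692 - 61)) = -2 + ((-16713*1/12275 - 6624) + 1/11631) = -2 + ((-16713/12275 - 6624) + 1/11631) = -2 + (-81326313/12275 + 1/11631) = -2 - 945906334228/142770525 = -946191875278/142770525 ≈ -6627.4)
-x = -1*(-946191875278/142770525) = 946191875278/142770525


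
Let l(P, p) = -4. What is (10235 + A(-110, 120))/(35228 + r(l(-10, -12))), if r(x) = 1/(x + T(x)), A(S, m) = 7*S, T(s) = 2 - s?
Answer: 18930/70457 ≈ 0.26867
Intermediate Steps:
r(x) = ½ (r(x) = 1/(x + (2 - x)) = 1/2 = ½)
(10235 + A(-110, 120))/(35228 + r(l(-10, -12))) = (10235 + 7*(-110))/(35228 + ½) = (10235 - 770)/(70457/2) = 9465*(2/70457) = 18930/70457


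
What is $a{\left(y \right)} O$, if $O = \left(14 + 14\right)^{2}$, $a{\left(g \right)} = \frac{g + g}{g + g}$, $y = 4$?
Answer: $784$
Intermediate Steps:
$a{\left(g \right)} = 1$ ($a{\left(g \right)} = \frac{2 g}{2 g} = 2 g \frac{1}{2 g} = 1$)
$O = 784$ ($O = 28^{2} = 784$)
$a{\left(y \right)} O = 1 \cdot 784 = 784$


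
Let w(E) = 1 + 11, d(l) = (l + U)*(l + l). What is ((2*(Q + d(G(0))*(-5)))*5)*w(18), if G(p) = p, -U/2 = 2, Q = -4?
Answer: -480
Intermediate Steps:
U = -4 (U = -2*2 = -4)
d(l) = 2*l*(-4 + l) (d(l) = (l - 4)*(l + l) = (-4 + l)*(2*l) = 2*l*(-4 + l))
w(E) = 12
((2*(Q + d(G(0))*(-5)))*5)*w(18) = ((2*(-4 + (2*0*(-4 + 0))*(-5)))*5)*12 = ((2*(-4 + (2*0*(-4))*(-5)))*5)*12 = ((2*(-4 + 0*(-5)))*5)*12 = ((2*(-4 + 0))*5)*12 = ((2*(-4))*5)*12 = -8*5*12 = -40*12 = -480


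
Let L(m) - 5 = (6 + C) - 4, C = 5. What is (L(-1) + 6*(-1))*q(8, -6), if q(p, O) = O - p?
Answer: -84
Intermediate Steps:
L(m) = 12 (L(m) = 5 + ((6 + 5) - 4) = 5 + (11 - 4) = 5 + 7 = 12)
(L(-1) + 6*(-1))*q(8, -6) = (12 + 6*(-1))*(-6 - 1*8) = (12 - 6)*(-6 - 8) = 6*(-14) = -84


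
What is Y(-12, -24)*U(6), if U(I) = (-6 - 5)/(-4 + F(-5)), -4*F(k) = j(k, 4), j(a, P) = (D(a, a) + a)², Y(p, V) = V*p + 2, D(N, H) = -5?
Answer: 110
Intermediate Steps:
Y(p, V) = 2 + V*p
j(a, P) = (-5 + a)²
F(k) = -(-5 + k)²/4
U(I) = 11/29 (U(I) = (-6 - 5)/(-4 - (-5 - 5)²/4) = -11/(-4 - ¼*(-10)²) = -11/(-4 - ¼*100) = -11/(-4 - 25) = -11/(-29) = -11*(-1/29) = 11/29)
Y(-12, -24)*U(6) = (2 - 24*(-12))*(11/29) = (2 + 288)*(11/29) = 290*(11/29) = 110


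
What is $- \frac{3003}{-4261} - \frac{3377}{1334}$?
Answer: $- \frac{10383395}{5684174} \approx -1.8267$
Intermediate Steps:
$- \frac{3003}{-4261} - \frac{3377}{1334} = \left(-3003\right) \left(- \frac{1}{4261}\right) - \frac{3377}{1334} = \frac{3003}{4261} - \frac{3377}{1334} = - \frac{10383395}{5684174}$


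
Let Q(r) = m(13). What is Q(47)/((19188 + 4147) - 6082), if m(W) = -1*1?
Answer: -1/17253 ≈ -5.7961e-5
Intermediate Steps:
m(W) = -1
Q(r) = -1
Q(47)/((19188 + 4147) - 6082) = -1/((19188 + 4147) - 6082) = -1/(23335 - 6082) = -1/17253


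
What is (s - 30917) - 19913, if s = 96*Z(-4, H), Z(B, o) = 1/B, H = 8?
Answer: -50854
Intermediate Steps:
s = -24 (s = 96/(-4) = 96*(-1/4) = -24)
(s - 30917) - 19913 = (-24 - 30917) - 19913 = -30941 - 19913 = -50854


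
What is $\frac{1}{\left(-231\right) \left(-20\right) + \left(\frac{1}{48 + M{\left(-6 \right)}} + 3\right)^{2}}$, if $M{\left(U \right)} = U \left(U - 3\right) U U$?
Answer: $\frac{3968064}{18368180209} \approx 0.00021603$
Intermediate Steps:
$M{\left(U \right)} = U^{3} \left(-3 + U\right)$ ($M{\left(U \right)} = U \left(-3 + U\right) U U = U^{2} \left(-3 + U\right) U = U^{3} \left(-3 + U\right)$)
$\frac{1}{\left(-231\right) \left(-20\right) + \left(\frac{1}{48 + M{\left(-6 \right)}} + 3\right)^{2}} = \frac{1}{\left(-231\right) \left(-20\right) + \left(\frac{1}{48 + \left(-6\right)^{3} \left(-3 - 6\right)} + 3\right)^{2}} = \frac{1}{4620 + \left(\frac{1}{48 - -1944} + 3\right)^{2}} = \frac{1}{4620 + \left(\frac{1}{48 + 1944} + 3\right)^{2}} = \frac{1}{4620 + \left(\frac{1}{1992} + 3\right)^{2}} = \frac{1}{4620 + \left(\frac{5977}{1992}\right)^{2}} = \frac{1}{4620 + \frac{35724529}{3968064}} = \frac{1}{\frac{18368180209}{3968064}} = \frac{3968064}{18368180209}$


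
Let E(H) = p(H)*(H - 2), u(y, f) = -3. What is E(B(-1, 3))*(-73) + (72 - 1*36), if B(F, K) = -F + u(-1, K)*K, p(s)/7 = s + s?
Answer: -81724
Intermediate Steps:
p(s) = 14*s (p(s) = 7*(s + s) = 7*(2*s) = 14*s)
B(F, K) = -F - 3*K
E(H) = 14*H*(-2 + H) (E(H) = (14*H)*(H - 2) = (14*H)*(-2 + H) = 14*H*(-2 + H))
E(B(-1, 3))*(-73) + (72 - 1*36) = (14*(-1*(-1) - 3*3)*(-2 + (-1*(-1) - 3*3)))*(-73) + (72 - 1*36) = (14*(1 - 9)*(-2 + (1 - 9)))*(-73) + (72 - 36) = (14*(-8)*(-2 - 8))*(-73) + 36 = (14*(-8)*(-10))*(-73) + 36 = 1120*(-73) + 36 = -81760 + 36 = -81724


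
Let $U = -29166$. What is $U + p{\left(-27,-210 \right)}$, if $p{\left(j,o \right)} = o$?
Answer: $-29376$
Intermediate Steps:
$U + p{\left(-27,-210 \right)} = -29166 - 210 = -29376$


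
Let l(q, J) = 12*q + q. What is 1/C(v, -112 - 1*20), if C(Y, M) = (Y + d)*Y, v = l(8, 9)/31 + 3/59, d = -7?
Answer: -3345241/40949446 ≈ -0.081692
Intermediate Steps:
l(q, J) = 13*q
v = 6229/1829 (v = (13*8)/31 + 3/59 = 104*(1/31) + 3*(1/59) = 104/31 + 3/59 = 6229/1829 ≈ 3.4057)
C(Y, M) = Y*(-7 + Y) (C(Y, M) = (Y - 7)*Y = (-7 + Y)*Y = Y*(-7 + Y))
1/C(v, -112 - 1*20) = 1/(6229*(-7 + 6229/1829)/1829) = 1/((6229/1829)*(-6574/1829)) = 1/(-40949446/3345241) = -3345241/40949446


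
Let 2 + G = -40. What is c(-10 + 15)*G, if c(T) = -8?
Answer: 336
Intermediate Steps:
G = -42 (G = -2 - 40 = -42)
c(-10 + 15)*G = -8*(-42) = 336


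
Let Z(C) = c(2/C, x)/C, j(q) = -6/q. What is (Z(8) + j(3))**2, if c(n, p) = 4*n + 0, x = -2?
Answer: 225/64 ≈ 3.5156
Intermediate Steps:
c(n, p) = 4*n
Z(C) = 8/C**2 (Z(C) = (4*(2/C))/C = (8/C)/C = 8/C**2)
(Z(8) + j(3))**2 = (8/8**2 - 6/3)**2 = (8*(1/64) - 6*1/3)**2 = (1/8 - 2)**2 = (-15/8)**2 = 225/64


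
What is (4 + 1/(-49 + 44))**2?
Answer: 361/25 ≈ 14.440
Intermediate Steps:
(4 + 1/(-49 + 44))**2 = (4 + 1/(-5))**2 = (4 - 1/5)**2 = (19/5)**2 = 361/25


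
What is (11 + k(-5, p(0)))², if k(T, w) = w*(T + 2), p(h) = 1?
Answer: 64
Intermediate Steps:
k(T, w) = w*(2 + T)
(11 + k(-5, p(0)))² = (11 + 1*(2 - 5))² = (11 + 1*(-3))² = (11 - 3)² = 8² = 64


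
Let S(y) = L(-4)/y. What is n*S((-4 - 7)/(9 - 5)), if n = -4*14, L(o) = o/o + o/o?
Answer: 448/11 ≈ 40.727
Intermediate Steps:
L(o) = 2 (L(o) = 1 + 1 = 2)
n = -56
S(y) = 2/y
n*S((-4 - 7)/(9 - 5)) = -112/((-4 - 7)/(9 - 5)) = -112/((-11/4)) = -112/((-11*1/4)) = -112/(-11/4) = -112*(-4)/11 = -56*(-8/11) = 448/11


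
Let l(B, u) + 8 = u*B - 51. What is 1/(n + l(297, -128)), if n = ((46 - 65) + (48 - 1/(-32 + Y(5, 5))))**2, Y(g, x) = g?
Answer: -729/27142019 ≈ -2.6859e-5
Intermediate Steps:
l(B, u) = -59 + B*u (l(B, u) = -8 + (u*B - 51) = -8 + (B*u - 51) = -8 + (-51 + B*u) = -59 + B*u)
n = 614656/729 (n = ((46 - 65) + (48 - 1/(-32 + 5)))**2 = (-19 + (48 - 1/(-27)))**2 = (-19 + (48 - 1*(-1/27)))**2 = (-19 + (48 + 1/27))**2 = (-19 + 1297/27)**2 = (784/27)**2 = 614656/729 ≈ 843.15)
1/(n + l(297, -128)) = 1/(614656/729 + (-59 + 297*(-128))) = 1/(614656/729 + (-59 - 38016)) = 1/(614656/729 - 38075) = 1/(-27142019/729) = -729/27142019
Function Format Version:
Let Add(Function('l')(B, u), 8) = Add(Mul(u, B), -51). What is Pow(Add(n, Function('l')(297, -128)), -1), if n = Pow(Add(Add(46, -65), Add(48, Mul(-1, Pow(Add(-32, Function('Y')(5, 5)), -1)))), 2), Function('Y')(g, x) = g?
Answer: Rational(-729, 27142019) ≈ -2.6859e-5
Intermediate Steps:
Function('l')(B, u) = Add(-59, Mul(B, u)) (Function('l')(B, u) = Add(-8, Add(Mul(u, B), -51)) = Add(-8, Add(Mul(B, u), -51)) = Add(-8, Add(-51, Mul(B, u))) = Add(-59, Mul(B, u)))
n = Rational(614656, 729) (n = Pow(Add(Add(46, -65), Add(48, Mul(-1, Pow(Add(-32, 5), -1)))), 2) = Pow(Add(-19, Add(48, Mul(-1, Pow(-27, -1)))), 2) = Pow(Add(-19, Add(48, Mul(-1, Rational(-1, 27)))), 2) = Pow(Add(-19, Add(48, Rational(1, 27))), 2) = Pow(Add(-19, Rational(1297, 27)), 2) = Pow(Rational(784, 27), 2) = Rational(614656, 729) ≈ 843.15)
Pow(Add(n, Function('l')(297, -128)), -1) = Pow(Add(Rational(614656, 729), Add(-59, Mul(297, -128))), -1) = Pow(Add(Rational(614656, 729), Add(-59, -38016)), -1) = Pow(Add(Rational(614656, 729), -38075), -1) = Pow(Rational(-27142019, 729), -1) = Rational(-729, 27142019)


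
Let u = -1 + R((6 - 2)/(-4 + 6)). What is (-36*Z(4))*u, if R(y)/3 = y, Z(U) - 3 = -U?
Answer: 180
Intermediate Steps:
Z(U) = 3 - U
R(y) = 3*y
u = 5 (u = -1 + 3*((6 - 2)/(-4 + 6)) = -1 + 3*(4/2) = -1 + 3*(4*(½)) = -1 + 3*2 = -1 + 6 = 5)
(-36*Z(4))*u = -36*(3 - 1*4)*5 = -36*(3 - 4)*5 = -36*(-1)*5 = 36*5 = 180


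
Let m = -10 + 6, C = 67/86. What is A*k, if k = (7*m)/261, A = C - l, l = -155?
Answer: -187558/11223 ≈ -16.712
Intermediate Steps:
C = 67/86 (C = 67*(1/86) = 67/86 ≈ 0.77907)
m = -4
A = 13397/86 (A = 67/86 - 1*(-155) = 67/86 + 155 = 13397/86 ≈ 155.78)
k = -28/261 (k = (7*(-4))/261 = -28*1/261 = -28/261 ≈ -0.10728)
A*k = (13397/86)*(-28/261) = -187558/11223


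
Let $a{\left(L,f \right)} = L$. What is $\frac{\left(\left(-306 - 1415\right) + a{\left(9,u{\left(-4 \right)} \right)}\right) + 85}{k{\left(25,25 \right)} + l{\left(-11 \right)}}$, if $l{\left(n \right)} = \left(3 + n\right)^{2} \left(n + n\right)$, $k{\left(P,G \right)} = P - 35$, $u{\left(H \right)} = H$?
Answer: $\frac{1627}{1418} \approx 1.1474$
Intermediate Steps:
$k{\left(P,G \right)} = -35 + P$ ($k{\left(P,G \right)} = P - 35 = -35 + P$)
$l{\left(n \right)} = 2 n \left(3 + n\right)^{2}$ ($l{\left(n \right)} = \left(3 + n\right)^{2} \cdot 2 n = 2 n \left(3 + n\right)^{2}$)
$\frac{\left(\left(-306 - 1415\right) + a{\left(9,u{\left(-4 \right)} \right)}\right) + 85}{k{\left(25,25 \right)} + l{\left(-11 \right)}} = \frac{\left(\left(-306 - 1415\right) + 9\right) + 85}{\left(-35 + 25\right) + 2 \left(-11\right) \left(3 - 11\right)^{2}} = \frac{\left(-1721 + 9\right) + 85}{-10 + 2 \left(-11\right) \left(-8\right)^{2}} = \frac{-1712 + 85}{-10 + 2 \left(-11\right) 64} = - \frac{1627}{-10 - 1408} = - \frac{1627}{-1418} = \left(-1627\right) \left(- \frac{1}{1418}\right) = \frac{1627}{1418}$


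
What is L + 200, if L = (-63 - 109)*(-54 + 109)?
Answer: -9260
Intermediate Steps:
L = -9460 (L = -172*55 = -9460)
L + 200 = -9460 + 200 = -9260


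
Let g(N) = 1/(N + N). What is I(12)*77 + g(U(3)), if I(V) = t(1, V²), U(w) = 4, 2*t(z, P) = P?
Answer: 44353/8 ≈ 5544.1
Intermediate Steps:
t(z, P) = P/2
I(V) = V²/2
g(N) = 1/(2*N)
I(12)*77 + g(U(3)) = ((½)*12²)*77 + (½)/4 = ((½)*144)*77 + (½)*(¼) = 72*77 + ⅛ = 5544 + ⅛ = 44353/8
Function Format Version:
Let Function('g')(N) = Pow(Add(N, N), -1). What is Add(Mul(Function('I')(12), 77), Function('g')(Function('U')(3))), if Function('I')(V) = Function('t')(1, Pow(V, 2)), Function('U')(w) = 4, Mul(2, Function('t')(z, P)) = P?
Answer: Rational(44353, 8) ≈ 5544.1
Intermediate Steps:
Function('t')(z, P) = Mul(Rational(1, 2), P)
Function('I')(V) = Mul(Rational(1, 2), Pow(V, 2))
Function('g')(N) = Mul(Rational(1, 2), Pow(N, -1)) (Function('g')(N) = Pow(Mul(2, N), -1) = Mul(Rational(1, 2), Pow(N, -1)))
Add(Mul(Function('I')(12), 77), Function('g')(Function('U')(3))) = Add(Mul(Mul(Rational(1, 2), Pow(12, 2)), 77), Mul(Rational(1, 2), Pow(4, -1))) = Add(Mul(Mul(Rational(1, 2), 144), 77), Mul(Rational(1, 2), Rational(1, 4))) = Add(Mul(72, 77), Rational(1, 8)) = Add(5544, Rational(1, 8)) = Rational(44353, 8)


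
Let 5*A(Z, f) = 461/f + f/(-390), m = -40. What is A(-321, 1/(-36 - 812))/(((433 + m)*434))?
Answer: -129287708159/282041323200 ≈ -0.45840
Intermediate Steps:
A(Z, f) = -f/1950 + 461/(5*f) (A(Z, f) = (461/f + f/(-390))/5 = (461/f + f*(-1/390))/5 = (461/f - f/390)/5 = -f/1950 + 461/(5*f))
A(-321, 1/(-36 - 812))/(((433 + m)*434)) = ((179790 - (1/(-36 - 812))²)/(1950*(1/(-36 - 812))))/(((433 - 40)*434)) = ((179790 - (1/(-848))²)/(1950*(1/(-848))))/((393*434)) = ((179790 - (-1/848)²)/(1950*(-1/848)))/170562 = ((1/1950)*(-848)*(179790 - 1*1/719104))*(1/170562) = ((1/1950)*(-848)*(179790 - 1/719104))*(1/170562) = ((1/1950)*(-848)*(129287708159/719104))*(1/170562) = -129287708159/1653600*1/170562 = -129287708159/282041323200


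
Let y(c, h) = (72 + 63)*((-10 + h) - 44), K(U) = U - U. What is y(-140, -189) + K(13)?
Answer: -32805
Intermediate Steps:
K(U) = 0
y(c, h) = -7290 + 135*h (y(c, h) = 135*(-54 + h) = -7290 + 135*h)
y(-140, -189) + K(13) = (-7290 + 135*(-189)) + 0 = (-7290 - 25515) + 0 = -32805 + 0 = -32805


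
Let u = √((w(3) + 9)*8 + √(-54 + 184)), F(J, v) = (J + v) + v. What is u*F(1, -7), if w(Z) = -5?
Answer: -13*√(32 + √130) ≈ -85.644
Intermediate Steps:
F(J, v) = J + 2*v
u = √(32 + √130) (u = √((-5 + 9)*8 + √(-54 + 184)) = √(4*8 + √130) = √(32 + √130) ≈ 6.5880)
u*F(1, -7) = √(32 + √130)*(1 + 2*(-7)) = √(32 + √130)*(1 - 14) = √(32 + √130)*(-13) = -13*√(32 + √130)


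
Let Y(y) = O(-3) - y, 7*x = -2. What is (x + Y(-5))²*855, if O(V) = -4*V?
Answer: 11704095/49 ≈ 2.3886e+5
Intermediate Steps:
x = -2/7 (x = (⅐)*(-2) = -2/7 ≈ -0.28571)
Y(y) = 12 - y (Y(y) = -4*(-3) - y = 12 - y)
(x + Y(-5))²*855 = (-2/7 + (12 - 1*(-5)))²*855 = (-2/7 + (12 + 5))²*855 = (-2/7 + 17)²*855 = (117/7)²*855 = (13689/49)*855 = 11704095/49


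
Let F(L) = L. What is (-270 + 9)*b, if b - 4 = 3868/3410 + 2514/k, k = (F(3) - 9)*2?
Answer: 181887507/3410 ≈ 53339.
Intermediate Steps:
k = -12 (k = (3 - 9)*2 = -6*2 = -12)
b = -696887/3410 (b = 4 + (3868/3410 + 2514/(-12)) = 4 + (3868*(1/3410) + 2514*(-1/12)) = 4 + (1934/1705 - 419/2) = 4 - 710527/3410 = -696887/3410 ≈ -204.37)
(-270 + 9)*b = (-270 + 9)*(-696887/3410) = -261*(-696887/3410) = 181887507/3410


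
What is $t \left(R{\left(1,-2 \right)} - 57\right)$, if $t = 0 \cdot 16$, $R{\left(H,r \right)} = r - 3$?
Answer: $0$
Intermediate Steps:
$R{\left(H,r \right)} = -3 + r$
$t = 0$
$t \left(R{\left(1,-2 \right)} - 57\right) = 0 \left(\left(-3 - 2\right) - 57\right) = 0 \left(-5 - 57\right) = 0 \left(-62\right) = 0$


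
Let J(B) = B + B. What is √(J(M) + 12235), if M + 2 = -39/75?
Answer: √305749/5 ≈ 110.59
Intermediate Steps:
M = -63/25 (M = -2 - 39/75 = -2 - 39*1/75 = -2 - 13/25 = -63/25 ≈ -2.5200)
J(B) = 2*B
√(J(M) + 12235) = √(2*(-63/25) + 12235) = √(-126/25 + 12235) = √(305749/25) = √305749/5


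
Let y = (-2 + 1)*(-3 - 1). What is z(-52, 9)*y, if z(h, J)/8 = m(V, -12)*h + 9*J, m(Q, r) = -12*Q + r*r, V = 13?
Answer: 22560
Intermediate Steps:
m(Q, r) = r² - 12*Q (m(Q, r) = -12*Q + r² = r² - 12*Q)
y = 4 (y = -1*(-4) = 4)
z(h, J) = -96*h + 72*J (z(h, J) = 8*(((-12)² - 12*13)*h + 9*J) = 8*((144 - 156)*h + 9*J) = 8*(-12*h + 9*J) = -96*h + 72*J)
z(-52, 9)*y = (-96*(-52) + 72*9)*4 = (4992 + 648)*4 = 5640*4 = 22560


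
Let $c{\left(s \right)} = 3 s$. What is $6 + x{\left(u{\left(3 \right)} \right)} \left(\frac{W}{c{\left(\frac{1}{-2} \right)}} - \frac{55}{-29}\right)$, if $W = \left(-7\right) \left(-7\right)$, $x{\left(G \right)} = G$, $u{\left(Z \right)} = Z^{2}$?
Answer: $- \frac{7857}{29} \approx -270.93$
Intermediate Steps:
$W = 49$
$6 + x{\left(u{\left(3 \right)} \right)} \left(\frac{W}{c{\left(\frac{1}{-2} \right)}} - \frac{55}{-29}\right) = 6 + 3^{2} \left(\frac{49}{3 \frac{1}{-2}} - \frac{55}{-29}\right) = 6 + 9 \left(\frac{49}{3 \left(- \frac{1}{2}\right)} - - \frac{55}{29}\right) = 6 + 9 \left(\frac{49}{- \frac{3}{2}} + \frac{55}{29}\right) = 6 + 9 \left(49 \left(- \frac{2}{3}\right) + \frac{55}{29}\right) = 6 + 9 \left(- \frac{98}{3} + \frac{55}{29}\right) = 6 + 9 \left(- \frac{2677}{87}\right) = 6 - \frac{8031}{29} = - \frac{7857}{29}$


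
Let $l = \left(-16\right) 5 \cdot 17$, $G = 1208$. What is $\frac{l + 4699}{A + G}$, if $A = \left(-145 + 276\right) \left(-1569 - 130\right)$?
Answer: $- \frac{159}{10541} \approx -0.015084$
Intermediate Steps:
$l = -1360$ ($l = \left(-80\right) 17 = -1360$)
$A = -222569$ ($A = 131 \left(-1699\right) = -222569$)
$\frac{l + 4699}{A + G} = \frac{-1360 + 4699}{-222569 + 1208} = \frac{3339}{-221361} = 3339 \left(- \frac{1}{221361}\right) = - \frac{159}{10541}$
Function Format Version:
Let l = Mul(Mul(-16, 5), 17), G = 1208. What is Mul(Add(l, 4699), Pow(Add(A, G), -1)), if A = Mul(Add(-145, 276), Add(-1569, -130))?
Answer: Rational(-159, 10541) ≈ -0.015084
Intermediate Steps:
l = -1360 (l = Mul(-80, 17) = -1360)
A = -222569 (A = Mul(131, -1699) = -222569)
Mul(Add(l, 4699), Pow(Add(A, G), -1)) = Mul(Add(-1360, 4699), Pow(Add(-222569, 1208), -1)) = Mul(3339, Pow(-221361, -1)) = Mul(3339, Rational(-1, 221361)) = Rational(-159, 10541)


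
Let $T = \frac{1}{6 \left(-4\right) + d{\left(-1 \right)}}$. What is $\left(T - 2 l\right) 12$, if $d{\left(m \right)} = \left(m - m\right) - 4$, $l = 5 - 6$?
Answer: $\frac{165}{7} \approx 23.571$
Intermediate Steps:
$l = -1$ ($l = 5 - 6 = -1$)
$d{\left(m \right)} = -4$ ($d{\left(m \right)} = 0 - 4 = -4$)
$T = - \frac{1}{28}$ ($T = \frac{1}{6 \left(-4\right) - 4} = \frac{1}{-24 - 4} = \frac{1}{-28} = - \frac{1}{28} \approx -0.035714$)
$\left(T - 2 l\right) 12 = \left(- \frac{1}{28} - -2\right) 12 = \left(- \frac{1}{28} + 2\right) 12 = \frac{55}{28} \cdot 12 = \frac{165}{7}$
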